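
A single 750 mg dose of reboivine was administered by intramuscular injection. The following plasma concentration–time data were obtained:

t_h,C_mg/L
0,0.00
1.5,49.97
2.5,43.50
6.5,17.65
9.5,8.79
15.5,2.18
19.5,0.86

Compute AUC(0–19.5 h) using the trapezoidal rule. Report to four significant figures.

AUC = 285.2 mg/L·h

Trapezoidal AUC_0→19.5:
  [0→1.5]: (0.00+49.97)/2 × 1.5 = 37.4775
  [1.5→2.5]: (49.97+43.50)/2 × 1 = 46.735
  [2.5→6.5]: (43.50+17.65)/2 × 4 = 122.3
  [6.5→9.5]: (17.65+8.79)/2 × 3 = 39.66
  [9.5→15.5]: (8.79+2.18)/2 × 6 = 32.91
  [15.5→19.5]: (2.18+0.86)/2 × 4 = 6.08
  Sum = 285.1625 mg/L·h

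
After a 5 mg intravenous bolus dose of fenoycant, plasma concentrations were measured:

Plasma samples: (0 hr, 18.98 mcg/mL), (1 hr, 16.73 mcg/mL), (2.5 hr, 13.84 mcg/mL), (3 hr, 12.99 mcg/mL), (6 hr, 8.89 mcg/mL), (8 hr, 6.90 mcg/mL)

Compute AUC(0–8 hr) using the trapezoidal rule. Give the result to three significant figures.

AUC = 96.1 mcg/mL·hr

Trapezoidal AUC_0→8:
  [0→1]: (18.98+16.73)/2 × 1 = 17.855
  [1→2.5]: (16.73+13.84)/2 × 1.5 = 22.9275
  [2.5→3]: (13.84+12.99)/2 × 0.5 = 6.7075
  [3→6]: (12.99+8.89)/2 × 3 = 32.82
  [6→8]: (8.89+6.90)/2 × 2 = 15.79
  Sum = 96.1 mcg/mL·hr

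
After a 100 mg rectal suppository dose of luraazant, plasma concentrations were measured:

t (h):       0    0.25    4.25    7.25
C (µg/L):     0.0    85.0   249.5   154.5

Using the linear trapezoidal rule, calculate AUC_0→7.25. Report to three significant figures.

AUC = 1290 µg/L·h

Trapezoidal AUC_0→7.25:
  [0→0.25]: (0.0+85.0)/2 × 0.25 = 10.625
  [0.25→4.25]: (85.0+249.5)/2 × 4 = 669.0
  [4.25→7.25]: (249.5+154.5)/2 × 3 = 606.0
  Sum = 1285.625 µg/L·h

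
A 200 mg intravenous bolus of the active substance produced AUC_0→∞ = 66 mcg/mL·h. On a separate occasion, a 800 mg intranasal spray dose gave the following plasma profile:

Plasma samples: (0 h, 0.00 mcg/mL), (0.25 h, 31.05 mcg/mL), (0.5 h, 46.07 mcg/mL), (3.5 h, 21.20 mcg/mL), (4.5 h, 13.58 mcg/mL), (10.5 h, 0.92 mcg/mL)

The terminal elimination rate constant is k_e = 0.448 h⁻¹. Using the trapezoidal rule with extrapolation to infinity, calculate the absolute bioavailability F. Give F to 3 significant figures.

Trapezoidal AUC_0→10.5 (intranasal spray):
  [0→0.25]: (0.00+31.05)/2 × 0.25 = 3.88125
  [0.25→0.5]: (31.05+46.07)/2 × 0.25 = 9.64
  [0.5→3.5]: (46.07+21.20)/2 × 3 = 100.905
  [3.5→4.5]: (21.20+13.58)/2 × 1 = 17.39
  [4.5→10.5]: (13.58+0.92)/2 × 6 = 43.5
  Sum = 175.31625 mcg/mL·h
Tail: C_last/k_e = 0.92/0.448 = 2.054
AUC_0→∞ (intranasal spray) = 175.31625 + 2.054 = 177.37025 mcg/mL·h
F = (AUC_ev/D_ev)/(AUC_iv/D_iv) = (177.37025/800)/(66/200) = 0.221713/0.33 = 0.6719

F = 0.672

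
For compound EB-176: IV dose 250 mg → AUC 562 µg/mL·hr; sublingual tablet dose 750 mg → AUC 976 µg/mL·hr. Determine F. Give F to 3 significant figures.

F = (AUC_ev / D_ev) / (AUC_iv / D_iv)
  = (976/750) / (562/250)
  = 1.30133 / 2.248 = 0.5789

F = 0.579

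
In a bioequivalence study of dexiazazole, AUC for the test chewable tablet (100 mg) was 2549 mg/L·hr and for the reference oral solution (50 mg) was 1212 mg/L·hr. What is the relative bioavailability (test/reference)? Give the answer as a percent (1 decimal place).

F_rel = 105.2%

F_rel = (AUC_test/D_test) / (AUC_ref/D_ref)
      = (2549/100) / (1212/50)
      = 25.49 / 24.24 = 1.0516 = 105.16%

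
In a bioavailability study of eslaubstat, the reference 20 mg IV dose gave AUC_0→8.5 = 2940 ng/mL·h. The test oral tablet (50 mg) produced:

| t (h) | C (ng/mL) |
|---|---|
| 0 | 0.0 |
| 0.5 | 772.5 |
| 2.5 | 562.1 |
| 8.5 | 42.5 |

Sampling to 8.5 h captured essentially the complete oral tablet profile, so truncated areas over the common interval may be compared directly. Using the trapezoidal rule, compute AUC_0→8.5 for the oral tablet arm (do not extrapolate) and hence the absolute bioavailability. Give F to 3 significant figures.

F = 0.455

Trapezoidal AUC_0→8.5 (oral tablet):
  [0→0.5]: (0.0+772.5)/2 × 0.5 = 193.125
  [0.5→2.5]: (772.5+562.1)/2 × 2 = 1334.6
  [2.5→8.5]: (562.1+42.5)/2 × 6 = 1813.8
  Sum = 3341.525 ng/mL·h
F = (AUC_ev/D_ev)/(AUC_iv/D_iv) = (3341.525/50)/(2940/20) = 66.8305/147 = 0.4546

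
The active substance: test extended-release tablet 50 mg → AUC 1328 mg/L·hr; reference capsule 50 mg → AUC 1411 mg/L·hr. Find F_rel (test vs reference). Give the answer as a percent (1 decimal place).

F_rel = (AUC_test/D_test) / (AUC_ref/D_ref)
      = (1328/50) / (1411/50)
      = 26.56 / 28.22 = 0.9412 = 94.12%

F_rel = 94.1%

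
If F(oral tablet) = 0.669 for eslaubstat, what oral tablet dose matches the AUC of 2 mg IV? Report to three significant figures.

For equal systemic exposure: F × D_ev = D_iv
D_ev = D_iv / F = 2 / 0.669 = 2.98954 mg

D_oral = 2.99 mg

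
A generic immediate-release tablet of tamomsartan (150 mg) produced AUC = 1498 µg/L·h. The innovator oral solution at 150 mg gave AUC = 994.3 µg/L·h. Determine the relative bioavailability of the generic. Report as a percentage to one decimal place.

F_rel = 150.7%

F_rel = (AUC_test/D_test) / (AUC_ref/D_ref)
      = (1498/150) / (994.3/150)
      = 9.98667 / 6.62867 = 1.5066 = 150.66%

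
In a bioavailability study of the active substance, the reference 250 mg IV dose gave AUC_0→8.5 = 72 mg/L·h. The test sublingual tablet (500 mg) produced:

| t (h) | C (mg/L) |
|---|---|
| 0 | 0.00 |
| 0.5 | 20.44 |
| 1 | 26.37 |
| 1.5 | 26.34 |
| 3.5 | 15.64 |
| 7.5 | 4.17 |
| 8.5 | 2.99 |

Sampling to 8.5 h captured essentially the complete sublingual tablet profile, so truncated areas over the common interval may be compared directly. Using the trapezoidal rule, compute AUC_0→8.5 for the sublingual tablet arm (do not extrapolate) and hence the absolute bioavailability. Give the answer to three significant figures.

F = 0.800

Trapezoidal AUC_0→8.5 (sublingual tablet):
  [0→0.5]: (0.00+20.44)/2 × 0.5 = 5.11
  [0.5→1]: (20.44+26.37)/2 × 0.5 = 11.7025
  [1→1.5]: (26.37+26.34)/2 × 0.5 = 13.1775
  [1.5→3.5]: (26.34+15.64)/2 × 2 = 41.98
  [3.5→7.5]: (15.64+4.17)/2 × 4 = 39.62
  [7.5→8.5]: (4.17+2.99)/2 × 1 = 3.58
  Sum = 115.17 mg/L·h
F = (AUC_ev/D_ev)/(AUC_iv/D_iv) = (115.17/500)/(72/250) = 0.23034/0.288 = 0.7998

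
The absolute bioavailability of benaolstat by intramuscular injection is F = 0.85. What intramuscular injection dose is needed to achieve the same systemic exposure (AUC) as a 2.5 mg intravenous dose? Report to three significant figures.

For equal systemic exposure: F × D_ev = D_iv
D_ev = D_iv / F = 2.5 / 0.85 = 2.94118 mg

D_intramuscular = 2.94 mg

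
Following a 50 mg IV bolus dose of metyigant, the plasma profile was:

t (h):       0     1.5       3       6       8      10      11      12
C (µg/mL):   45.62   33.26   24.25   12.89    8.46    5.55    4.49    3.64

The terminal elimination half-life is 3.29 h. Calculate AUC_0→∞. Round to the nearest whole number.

AUC = 220 µg/mL·h

Trapezoidal AUC_0→12:
  [0→1.5]: (45.62+33.26)/2 × 1.5 = 59.16
  [1.5→3]: (33.26+24.25)/2 × 1.5 = 43.1325
  [3→6]: (24.25+12.89)/2 × 3 = 55.71
  [6→8]: (12.89+8.46)/2 × 2 = 21.35
  [8→10]: (8.46+5.55)/2 × 2 = 14.01
  [10→11]: (5.55+4.49)/2 × 1 = 5.02
  [11→12]: (4.49+3.64)/2 × 1 = 4.065
  Sum = 202.4475 µg/mL·h
k_e = ln2 / t½ = 0.693147 / 3.29 = 0.2107 h^-1
Extrapolated tail: C_last / k_e = 3.64 / 0.2107 = 17.276
AUC_0→∞ = 202.4475 + 17.276 = 219.7235 µg/mL·h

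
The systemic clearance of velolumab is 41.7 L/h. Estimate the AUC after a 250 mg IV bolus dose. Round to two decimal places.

AUC_0→∞ = Dose_iv / CL
        = 250 / 41.7 = 5.9952 mg/L·h

AUC = 6.00 mg/L·h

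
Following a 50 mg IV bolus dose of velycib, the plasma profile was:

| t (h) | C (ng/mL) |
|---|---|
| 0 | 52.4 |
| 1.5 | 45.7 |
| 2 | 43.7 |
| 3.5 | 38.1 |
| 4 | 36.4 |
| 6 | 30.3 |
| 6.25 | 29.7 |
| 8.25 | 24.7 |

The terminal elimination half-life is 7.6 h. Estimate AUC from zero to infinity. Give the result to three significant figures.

Trapezoidal AUC_0→8.25:
  [0→1.5]: (52.4+45.7)/2 × 1.5 = 73.575
  [1.5→2]: (45.7+43.7)/2 × 0.5 = 22.35
  [2→3.5]: (43.7+38.1)/2 × 1.5 = 61.35
  [3.5→4]: (38.1+36.4)/2 × 0.5 = 18.625
  [4→6]: (36.4+30.3)/2 × 2 = 66.7
  [6→6.25]: (30.3+29.7)/2 × 0.25 = 7.5
  [6.25→8.25]: (29.7+24.7)/2 × 2 = 54.4
  Sum = 304.5 ng/mL·h
k_e = ln2 / t½ = 0.693147 / 7.6 = 0.0912 h^-1
Extrapolated tail: C_last / k_e = 24.7 / 0.0912 = 270.833
AUC_0→∞ = 304.5 + 270.833 = 575.333 ng/mL·h

AUC = 575 ng/mL·h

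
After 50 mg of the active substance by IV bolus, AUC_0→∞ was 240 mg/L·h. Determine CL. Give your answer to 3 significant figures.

CL = Dose_iv / AUC_0→∞
   = 50 / 240 = 0.208333 L/h

CL = 0.208 L/h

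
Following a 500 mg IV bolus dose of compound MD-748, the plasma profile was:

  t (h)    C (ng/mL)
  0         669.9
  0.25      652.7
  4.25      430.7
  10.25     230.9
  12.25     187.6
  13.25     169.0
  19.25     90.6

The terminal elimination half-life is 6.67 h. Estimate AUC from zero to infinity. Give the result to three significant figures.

AUC = 6560 ng/mL·h

Trapezoidal AUC_0→19.25:
  [0→0.25]: (669.9+652.7)/2 × 0.25 = 165.325
  [0.25→4.25]: (652.7+430.7)/2 × 4 = 2166.8
  [4.25→10.25]: (430.7+230.9)/2 × 6 = 1984.8
  [10.25→12.25]: (230.9+187.6)/2 × 2 = 418.5
  [12.25→13.25]: (187.6+169.0)/2 × 1 = 178.3
  [13.25→19.25]: (169.0+90.6)/2 × 6 = 778.8
  Sum = 5692.525 ng/mL·h
k_e = ln2 / t½ = 0.693147 / 6.67 = 0.1039 h^-1
Extrapolated tail: C_last / k_e = 90.6 / 0.1039 = 871.992
AUC_0→∞ = 5692.525 + 871.992 = 6564.517 ng/mL·h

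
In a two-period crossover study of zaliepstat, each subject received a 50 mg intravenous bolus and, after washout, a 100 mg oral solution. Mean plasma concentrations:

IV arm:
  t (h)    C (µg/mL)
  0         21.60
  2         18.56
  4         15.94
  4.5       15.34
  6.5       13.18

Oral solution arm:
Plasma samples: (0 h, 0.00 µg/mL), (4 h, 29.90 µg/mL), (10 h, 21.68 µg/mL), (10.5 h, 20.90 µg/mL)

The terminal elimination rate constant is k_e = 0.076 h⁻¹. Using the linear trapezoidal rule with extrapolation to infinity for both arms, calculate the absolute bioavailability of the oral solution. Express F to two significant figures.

Trapezoidal AUC_0→6.5 (IV):
  [0→2]: (21.60+18.56)/2 × 2 = 40.16
  [2→4]: (18.56+15.94)/2 × 2 = 34.5
  [4→4.5]: (15.94+15.34)/2 × 0.5 = 7.82
  [4.5→6.5]: (15.34+13.18)/2 × 2 = 28.52
  Sum = 111.0 µg/mL·h
IV tail: 13.18/0.076 = 173.421; AUC_iv,0→∞ = 111.0 + 173.421 = 284.421 µg/mL·h
Trapezoidal AUC_0→10.5 (oral solution):
  [0→4]: (0.00+29.90)/2 × 4 = 59.8
  [4→10]: (29.90+21.68)/2 × 6 = 154.74
  [10→10.5]: (21.68+20.90)/2 × 0.5 = 10.645
  Sum = 225.185 µg/mL·h
oral solution tail: 20.90/0.076 = 275.000; AUC_ev,0→∞ = 225.185 + 275.000 = 500.185 µg/mL·h
F = (AUC_ev/D_ev)/(AUC_iv/D_iv) = (500.185/100)/(284.421/50) = 5.00185/5.68842 = 0.8793

F = 0.88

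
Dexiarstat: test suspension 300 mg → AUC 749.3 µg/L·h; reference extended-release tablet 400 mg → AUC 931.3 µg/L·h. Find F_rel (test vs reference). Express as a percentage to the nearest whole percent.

F_rel = (AUC_test/D_test) / (AUC_ref/D_ref)
      = (749.3/300) / (931.3/400)
      = 2.49767 / 2.32825 = 1.0728 = 107.28%

F_rel = 107%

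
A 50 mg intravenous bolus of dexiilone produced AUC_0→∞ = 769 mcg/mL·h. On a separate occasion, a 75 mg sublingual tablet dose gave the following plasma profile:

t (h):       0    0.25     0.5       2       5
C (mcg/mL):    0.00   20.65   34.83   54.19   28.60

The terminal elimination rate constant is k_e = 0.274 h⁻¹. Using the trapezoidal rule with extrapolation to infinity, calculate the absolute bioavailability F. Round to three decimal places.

Trapezoidal AUC_0→5 (sublingual tablet):
  [0→0.25]: (0.00+20.65)/2 × 0.25 = 2.58125
  [0.25→0.5]: (20.65+34.83)/2 × 0.25 = 6.935
  [0.5→2]: (34.83+54.19)/2 × 1.5 = 66.765
  [2→5]: (54.19+28.60)/2 × 3 = 124.185
  Sum = 200.46625 mcg/mL·h
Tail: C_last/k_e = 28.60/0.274 = 104.380
AUC_0→∞ (sublingual tablet) = 200.46625 + 104.380 = 304.84625 mcg/mL·h
F = (AUC_ev/D_ev)/(AUC_iv/D_iv) = (304.84625/75)/(769/50) = 4.06462/15.38 = 0.2643

F = 0.264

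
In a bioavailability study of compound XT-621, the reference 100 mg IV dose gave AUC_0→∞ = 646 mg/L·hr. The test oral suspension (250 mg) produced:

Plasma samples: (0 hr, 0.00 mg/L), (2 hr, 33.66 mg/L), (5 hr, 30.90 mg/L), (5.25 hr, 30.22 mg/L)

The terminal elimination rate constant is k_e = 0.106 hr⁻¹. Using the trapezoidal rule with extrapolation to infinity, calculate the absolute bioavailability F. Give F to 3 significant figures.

F = 0.262

Trapezoidal AUC_0→5.25 (oral suspension):
  [0→2]: (0.00+33.66)/2 × 2 = 33.66
  [2→5]: (33.66+30.90)/2 × 3 = 96.84
  [5→5.25]: (30.90+30.22)/2 × 0.25 = 7.64
  Sum = 138.14 mg/L·hr
Tail: C_last/k_e = 30.22/0.106 = 285.094
AUC_0→∞ (oral suspension) = 138.14 + 285.094 = 423.234 mg/L·hr
F = (AUC_ev/D_ev)/(AUC_iv/D_iv) = (423.234/250)/(646/100) = 1.692936/6.46 = 0.2621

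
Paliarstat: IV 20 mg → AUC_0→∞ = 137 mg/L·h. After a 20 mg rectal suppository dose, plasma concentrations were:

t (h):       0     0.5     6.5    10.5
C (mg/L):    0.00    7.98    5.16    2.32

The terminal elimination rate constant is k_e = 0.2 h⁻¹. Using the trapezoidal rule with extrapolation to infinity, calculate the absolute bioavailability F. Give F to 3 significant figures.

Trapezoidal AUC_0→10.5 (rectal suppository):
  [0→0.5]: (0.00+7.98)/2 × 0.5 = 1.995
  [0.5→6.5]: (7.98+5.16)/2 × 6 = 39.42
  [6.5→10.5]: (5.16+2.32)/2 × 4 = 14.96
  Sum = 56.375 mg/L·h
Tail: C_last/k_e = 2.32/0.2 = 11.600
AUC_0→∞ (rectal suppository) = 56.375 + 11.600 = 67.975 mg/L·h
F = (AUC_ev/D_ev)/(AUC_iv/D_iv) = (67.975/20)/(137/20) = 3.39875/6.85 = 0.4962

F = 0.496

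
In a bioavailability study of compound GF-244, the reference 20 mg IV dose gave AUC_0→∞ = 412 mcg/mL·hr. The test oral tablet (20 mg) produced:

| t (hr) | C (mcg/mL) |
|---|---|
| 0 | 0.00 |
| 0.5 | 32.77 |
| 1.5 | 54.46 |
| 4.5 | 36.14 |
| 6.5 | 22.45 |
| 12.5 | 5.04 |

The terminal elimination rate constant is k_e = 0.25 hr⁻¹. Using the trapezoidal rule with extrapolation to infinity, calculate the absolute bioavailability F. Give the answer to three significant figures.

Trapezoidal AUC_0→12.5 (oral tablet):
  [0→0.5]: (0.00+32.77)/2 × 0.5 = 8.1925
  [0.5→1.5]: (32.77+54.46)/2 × 1 = 43.615
  [1.5→4.5]: (54.46+36.14)/2 × 3 = 135.9
  [4.5→6.5]: (36.14+22.45)/2 × 2 = 58.59
  [6.5→12.5]: (22.45+5.04)/2 × 6 = 82.47
  Sum = 328.7675 mcg/mL·hr
Tail: C_last/k_e = 5.04/0.25 = 20.160
AUC_0→∞ (oral tablet) = 328.7675 + 20.160 = 348.9275 mcg/mL·hr
F = (AUC_ev/D_ev)/(AUC_iv/D_iv) = (348.9275/20)/(412/20) = 17.446375/20.6 = 0.8469

F = 0.847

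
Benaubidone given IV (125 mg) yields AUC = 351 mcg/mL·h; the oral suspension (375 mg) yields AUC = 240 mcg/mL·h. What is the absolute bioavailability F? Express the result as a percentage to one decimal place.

F = 22.8%

F = (AUC_ev / D_ev) / (AUC_iv / D_iv)
  = (240/375) / (351/125)
  = 0.64 / 2.808 = 0.2279
  = 22.79%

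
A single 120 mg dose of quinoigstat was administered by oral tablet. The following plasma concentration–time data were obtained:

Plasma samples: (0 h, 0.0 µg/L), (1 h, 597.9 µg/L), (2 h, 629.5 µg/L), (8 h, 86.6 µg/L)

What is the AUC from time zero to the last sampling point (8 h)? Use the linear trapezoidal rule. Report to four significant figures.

Trapezoidal AUC_0→8:
  [0→1]: (0.0+597.9)/2 × 1 = 298.95
  [1→2]: (597.9+629.5)/2 × 1 = 613.7
  [2→8]: (629.5+86.6)/2 × 6 = 2148.3
  Sum = 3060.95 µg/L·h

AUC = 3061 µg/L·h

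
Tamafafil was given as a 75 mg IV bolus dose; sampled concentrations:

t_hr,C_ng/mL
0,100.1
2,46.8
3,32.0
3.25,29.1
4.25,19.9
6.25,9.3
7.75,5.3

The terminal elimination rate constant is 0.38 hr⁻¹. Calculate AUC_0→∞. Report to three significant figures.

AUC = 273 ng/mL·hr

Trapezoidal AUC_0→7.75:
  [0→2]: (100.1+46.8)/2 × 2 = 146.9
  [2→3]: (46.8+32.0)/2 × 1 = 39.4
  [3→3.25]: (32.0+29.1)/2 × 0.25 = 7.6375
  [3.25→4.25]: (29.1+19.9)/2 × 1 = 24.5
  [4.25→6.25]: (19.9+9.3)/2 × 2 = 29.2
  [6.25→7.75]: (9.3+5.3)/2 × 1.5 = 10.95
  Sum = 258.5875 ng/mL·hr
Extrapolated tail: C_last / k_e = 5.3 / 0.38 = 13.947
AUC_0→∞ = 258.5875 + 13.947 = 272.5345 ng/mL·hr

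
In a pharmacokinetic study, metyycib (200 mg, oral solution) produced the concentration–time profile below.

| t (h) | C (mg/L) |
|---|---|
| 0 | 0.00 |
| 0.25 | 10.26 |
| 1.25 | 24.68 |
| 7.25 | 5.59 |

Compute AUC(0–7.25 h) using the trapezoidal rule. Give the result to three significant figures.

AUC = 110 mg/L·h

Trapezoidal AUC_0→7.25:
  [0→0.25]: (0.00+10.26)/2 × 0.25 = 1.2825
  [0.25→1.25]: (10.26+24.68)/2 × 1 = 17.47
  [1.25→7.25]: (24.68+5.59)/2 × 6 = 90.81
  Sum = 109.5625 mg/L·h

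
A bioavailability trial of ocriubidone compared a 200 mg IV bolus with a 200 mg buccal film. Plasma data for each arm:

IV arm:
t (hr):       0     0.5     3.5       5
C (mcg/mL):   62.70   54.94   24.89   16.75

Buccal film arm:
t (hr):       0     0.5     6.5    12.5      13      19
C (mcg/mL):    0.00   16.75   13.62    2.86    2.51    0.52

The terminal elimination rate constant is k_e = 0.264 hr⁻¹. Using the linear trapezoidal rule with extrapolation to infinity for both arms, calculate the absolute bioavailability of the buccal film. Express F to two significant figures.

Trapezoidal AUC_0→5 (IV):
  [0→0.5]: (62.70+54.94)/2 × 0.5 = 29.41
  [0.5→3.5]: (54.94+24.89)/2 × 3 = 119.745
  [3.5→5]: (24.89+16.75)/2 × 1.5 = 31.23
  Sum = 180.385 mcg/mL·hr
IV tail: 16.75/0.264 = 63.447; AUC_iv,0→∞ = 180.385 + 63.447 = 243.832 mcg/mL·hr
Trapezoidal AUC_0→19 (buccal film):
  [0→0.5]: (0.00+16.75)/2 × 0.5 = 4.1875
  [0.5→6.5]: (16.75+13.62)/2 × 6 = 91.11
  [6.5→12.5]: (13.62+2.86)/2 × 6 = 49.44
  [12.5→13]: (2.86+2.51)/2 × 0.5 = 1.3425
  [13→19]: (2.51+0.52)/2 × 6 = 9.09
  Sum = 155.17 mcg/mL·hr
buccal film tail: 0.52/0.264 = 1.970; AUC_ev,0→∞ = 155.17 + 1.970 = 157.14 mcg/mL·hr
F = (AUC_ev/D_ev)/(AUC_iv/D_iv) = (157.14/200)/(243.832/200) = 0.7857/1.21916 = 0.6445

F = 0.64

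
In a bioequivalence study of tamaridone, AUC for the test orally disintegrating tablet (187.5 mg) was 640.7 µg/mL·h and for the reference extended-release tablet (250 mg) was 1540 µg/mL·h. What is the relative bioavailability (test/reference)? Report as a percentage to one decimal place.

F_rel = (AUC_test/D_test) / (AUC_ref/D_ref)
      = (640.7/187.5) / (1540/250)
      = 3.41707 / 6.16 = 0.5547 = 55.47%

F_rel = 55.5%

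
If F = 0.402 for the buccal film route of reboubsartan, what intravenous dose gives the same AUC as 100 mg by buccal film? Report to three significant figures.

Systemic exposure from an extravascular dose = F × D_ev, so the equivalent IV dose is F × D_ev.
D_iv = F × D_ev = 0.402 × 100 = 40.2 mg

D_iv = 40.2 mg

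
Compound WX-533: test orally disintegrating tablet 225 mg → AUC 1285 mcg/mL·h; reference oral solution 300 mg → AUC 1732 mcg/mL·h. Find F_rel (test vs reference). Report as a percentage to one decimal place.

F_rel = 98.9%

F_rel = (AUC_test/D_test) / (AUC_ref/D_ref)
      = (1285/225) / (1732/300)
      = 5.71111 / 5.77333 = 0.9892 = 98.92%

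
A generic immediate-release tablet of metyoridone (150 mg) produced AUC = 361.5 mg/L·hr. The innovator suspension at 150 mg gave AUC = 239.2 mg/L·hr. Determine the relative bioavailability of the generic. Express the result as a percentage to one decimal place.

F_rel = 151.1%

F_rel = (AUC_test/D_test) / (AUC_ref/D_ref)
      = (361.5/150) / (239.2/150)
      = 2.41 / 1.59467 = 1.5113 = 151.13%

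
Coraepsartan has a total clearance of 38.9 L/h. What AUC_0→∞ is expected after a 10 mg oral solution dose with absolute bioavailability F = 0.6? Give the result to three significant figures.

AUC_0→∞ = F × Dose / CL
        = 0.6 × 10 / 38.9 = 0.154242 mg/L·h

AUC = 0.154 mg/L·h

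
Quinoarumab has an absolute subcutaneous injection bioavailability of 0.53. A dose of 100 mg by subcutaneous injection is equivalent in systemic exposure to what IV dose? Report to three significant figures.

D_iv = 53.0 mg

Systemic exposure from an extravascular dose = F × D_ev, so the equivalent IV dose is F × D_ev.
D_iv = F × D_ev = 0.53 × 100 = 53 mg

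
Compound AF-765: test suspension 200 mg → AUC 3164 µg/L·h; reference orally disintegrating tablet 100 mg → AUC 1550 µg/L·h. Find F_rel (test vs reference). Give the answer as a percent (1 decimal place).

F_rel = 102.1%

F_rel = (AUC_test/D_test) / (AUC_ref/D_ref)
      = (3164/200) / (1550/100)
      = 15.82 / 15.5 = 1.0206 = 102.06%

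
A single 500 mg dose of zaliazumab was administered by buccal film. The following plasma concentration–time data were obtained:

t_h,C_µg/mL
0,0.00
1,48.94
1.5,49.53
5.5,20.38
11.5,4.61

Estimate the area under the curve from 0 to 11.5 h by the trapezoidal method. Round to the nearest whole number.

AUC = 264 µg/mL·h

Trapezoidal AUC_0→11.5:
  [0→1]: (0.00+48.94)/2 × 1 = 24.47
  [1→1.5]: (48.94+49.53)/2 × 0.5 = 24.6175
  [1.5→5.5]: (49.53+20.38)/2 × 4 = 139.82
  [5.5→11.5]: (20.38+4.61)/2 × 6 = 74.97
  Sum = 263.8775 µg/mL·h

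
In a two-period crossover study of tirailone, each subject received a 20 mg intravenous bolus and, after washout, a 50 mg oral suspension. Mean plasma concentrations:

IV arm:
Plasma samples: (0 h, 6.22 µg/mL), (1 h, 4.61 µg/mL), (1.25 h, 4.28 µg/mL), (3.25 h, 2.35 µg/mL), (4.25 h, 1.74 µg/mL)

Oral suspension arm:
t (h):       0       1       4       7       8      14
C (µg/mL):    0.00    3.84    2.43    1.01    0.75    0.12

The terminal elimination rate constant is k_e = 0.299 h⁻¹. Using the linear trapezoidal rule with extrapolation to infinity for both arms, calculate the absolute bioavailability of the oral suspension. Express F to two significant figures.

F = 0.39

Trapezoidal AUC_0→4.25 (IV):
  [0→1]: (6.22+4.61)/2 × 1 = 5.415
  [1→1.25]: (4.61+4.28)/2 × 0.25 = 1.11125
  [1.25→3.25]: (4.28+2.35)/2 × 2 = 6.63
  [3.25→4.25]: (2.35+1.74)/2 × 1 = 2.045
  Sum = 15.20125 µg/mL·h
IV tail: 1.74/0.299 = 5.819; AUC_iv,0→∞ = 15.20125 + 5.819 = 21.02025 µg/mL·h
Trapezoidal AUC_0→14 (oral suspension):
  [0→1]: (0.00+3.84)/2 × 1 = 1.92
  [1→4]: (3.84+2.43)/2 × 3 = 9.405
  [4→7]: (2.43+1.01)/2 × 3 = 5.16
  [7→8]: (1.01+0.75)/2 × 1 = 0.88
  [8→14]: (0.75+0.12)/2 × 6 = 2.61
  Sum = 19.975 µg/mL·h
oral suspension tail: 0.12/0.299 = 0.401; AUC_ev,0→∞ = 19.975 + 0.401 = 20.376 µg/mL·h
F = (AUC_ev/D_ev)/(AUC_iv/D_iv) = (20.376/50)/(21.02025/20) = 0.40752/1.0510125 = 0.3877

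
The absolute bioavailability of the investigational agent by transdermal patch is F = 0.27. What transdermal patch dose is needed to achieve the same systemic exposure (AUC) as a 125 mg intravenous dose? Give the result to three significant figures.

D_transdermal = 463 mg

For equal systemic exposure: F × D_ev = D_iv
D_ev = D_iv / F = 125 / 0.27 = 462.963 mg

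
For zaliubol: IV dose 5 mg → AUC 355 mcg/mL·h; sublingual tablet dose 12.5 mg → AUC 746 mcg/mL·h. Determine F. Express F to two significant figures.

F = 0.84

F = (AUC_ev / D_ev) / (AUC_iv / D_iv)
  = (746/12.5) / (355/5)
  = 59.68 / 71 = 0.8406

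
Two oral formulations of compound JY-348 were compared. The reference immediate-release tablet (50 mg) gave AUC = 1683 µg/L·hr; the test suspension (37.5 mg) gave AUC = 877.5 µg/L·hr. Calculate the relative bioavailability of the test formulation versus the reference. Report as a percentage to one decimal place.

F_rel = (AUC_test/D_test) / (AUC_ref/D_ref)
      = (877.5/37.5) / (1683/50)
      = 23.4 / 33.66 = 0.6952 = 69.52%

F_rel = 69.5%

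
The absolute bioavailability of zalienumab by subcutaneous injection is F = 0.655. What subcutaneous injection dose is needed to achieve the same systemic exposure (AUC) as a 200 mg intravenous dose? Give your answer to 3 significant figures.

D_subcutaneous = 305 mg

For equal systemic exposure: F × D_ev = D_iv
D_ev = D_iv / F = 200 / 0.655 = 305.344 mg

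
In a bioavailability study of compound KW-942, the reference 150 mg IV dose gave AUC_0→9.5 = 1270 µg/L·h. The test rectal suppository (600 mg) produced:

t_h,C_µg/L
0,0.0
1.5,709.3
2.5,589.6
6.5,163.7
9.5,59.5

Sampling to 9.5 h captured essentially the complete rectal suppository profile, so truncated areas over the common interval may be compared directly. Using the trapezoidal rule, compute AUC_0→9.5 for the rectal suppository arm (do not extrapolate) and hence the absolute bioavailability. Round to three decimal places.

F = 0.595

Trapezoidal AUC_0→9.5 (rectal suppository):
  [0→1.5]: (0.0+709.3)/2 × 1.5 = 531.975
  [1.5→2.5]: (709.3+589.6)/2 × 1 = 649.45
  [2.5→6.5]: (589.6+163.7)/2 × 4 = 1506.6
  [6.5→9.5]: (163.7+59.5)/2 × 3 = 334.8
  Sum = 3022.825 µg/L·h
F = (AUC_ev/D_ev)/(AUC_iv/D_iv) = (3022.825/600)/(1270/150) = 5.03804/8.46667 = 0.5950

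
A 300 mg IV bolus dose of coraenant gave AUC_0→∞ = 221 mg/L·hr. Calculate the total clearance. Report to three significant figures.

CL = Dose_iv / AUC_0→∞
   = 300 / 221 = 1.35747 L/hr

CL = 1.36 L/hr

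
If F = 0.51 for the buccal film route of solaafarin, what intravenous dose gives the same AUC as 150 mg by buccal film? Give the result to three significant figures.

Systemic exposure from an extravascular dose = F × D_ev, so the equivalent IV dose is F × D_ev.
D_iv = F × D_ev = 0.51 × 150 = 76.5 mg

D_iv = 76.5 mg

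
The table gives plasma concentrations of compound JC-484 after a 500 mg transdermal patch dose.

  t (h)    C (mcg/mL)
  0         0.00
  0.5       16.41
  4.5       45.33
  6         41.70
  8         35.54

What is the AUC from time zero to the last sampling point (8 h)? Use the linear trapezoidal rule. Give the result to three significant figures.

AUC = 270 mcg/mL·h

Trapezoidal AUC_0→8:
  [0→0.5]: (0.00+16.41)/2 × 0.5 = 4.1025
  [0.5→4.5]: (16.41+45.33)/2 × 4 = 123.48
  [4.5→6]: (45.33+41.70)/2 × 1.5 = 65.2725
  [6→8]: (41.70+35.54)/2 × 2 = 77.24
  Sum = 270.095 mcg/mL·h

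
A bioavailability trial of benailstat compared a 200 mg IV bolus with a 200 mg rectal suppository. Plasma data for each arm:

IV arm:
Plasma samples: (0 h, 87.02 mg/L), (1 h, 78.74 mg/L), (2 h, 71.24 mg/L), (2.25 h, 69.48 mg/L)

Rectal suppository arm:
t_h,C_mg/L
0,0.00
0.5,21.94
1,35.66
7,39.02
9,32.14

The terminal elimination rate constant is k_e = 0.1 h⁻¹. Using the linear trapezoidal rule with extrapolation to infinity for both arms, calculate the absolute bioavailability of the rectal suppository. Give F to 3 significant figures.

Trapezoidal AUC_0→2.25 (IV):
  [0→1]: (87.02+78.74)/2 × 1 = 82.88
  [1→2]: (78.74+71.24)/2 × 1 = 74.99
  [2→2.25]: (71.24+69.48)/2 × 0.25 = 17.59
  Sum = 175.46 mg/L·h
IV tail: 69.48/0.1 = 694.800; AUC_iv,0→∞ = 175.46 + 694.800 = 870.26 mg/L·h
Trapezoidal AUC_0→9 (rectal suppository):
  [0→0.5]: (0.00+21.94)/2 × 0.5 = 5.485
  [0.5→1]: (21.94+35.66)/2 × 0.5 = 14.4
  [1→7]: (35.66+39.02)/2 × 6 = 224.04
  [7→9]: (39.02+32.14)/2 × 2 = 71.16
  Sum = 315.085 mg/L·h
rectal suppository tail: 32.14/0.1 = 321.400; AUC_ev,0→∞ = 315.085 + 321.400 = 636.485 mg/L·h
F = (AUC_ev/D_ev)/(AUC_iv/D_iv) = (636.485/200)/(870.26/200) = 3.182425/4.3513 = 0.7314

F = 0.731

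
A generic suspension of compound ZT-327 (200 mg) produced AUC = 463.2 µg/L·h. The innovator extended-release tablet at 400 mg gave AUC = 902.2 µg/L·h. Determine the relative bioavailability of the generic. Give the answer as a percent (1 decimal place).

F_rel = (AUC_test/D_test) / (AUC_ref/D_ref)
      = (463.2/200) / (902.2/400)
      = 2.316 / 2.2555 = 1.0268 = 102.68%

F_rel = 102.7%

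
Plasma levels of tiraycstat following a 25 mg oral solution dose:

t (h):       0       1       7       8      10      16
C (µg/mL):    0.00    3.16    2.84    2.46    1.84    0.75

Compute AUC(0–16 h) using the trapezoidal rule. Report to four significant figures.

Trapezoidal AUC_0→16:
  [0→1]: (0.00+3.16)/2 × 1 = 1.58
  [1→7]: (3.16+2.84)/2 × 6 = 18.0
  [7→8]: (2.84+2.46)/2 × 1 = 2.65
  [8→10]: (2.46+1.84)/2 × 2 = 4.3
  [10→16]: (1.84+0.75)/2 × 6 = 7.77
  Sum = 34.3 µg/mL·h

AUC = 34.30 µg/mL·h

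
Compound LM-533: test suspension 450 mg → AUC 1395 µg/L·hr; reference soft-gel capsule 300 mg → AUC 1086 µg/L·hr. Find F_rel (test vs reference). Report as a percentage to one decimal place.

F_rel = (AUC_test/D_test) / (AUC_ref/D_ref)
      = (1395/450) / (1086/300)
      = 3.1 / 3.62 = 0.8564 = 85.64%

F_rel = 85.6%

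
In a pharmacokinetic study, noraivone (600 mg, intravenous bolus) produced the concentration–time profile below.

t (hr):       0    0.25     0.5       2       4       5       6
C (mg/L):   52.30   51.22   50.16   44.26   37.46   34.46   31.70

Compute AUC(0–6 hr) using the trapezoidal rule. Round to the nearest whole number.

AUC = 247 mg/L·hr

Trapezoidal AUC_0→6:
  [0→0.25]: (52.30+51.22)/2 × 0.25 = 12.94
  [0.25→0.5]: (51.22+50.16)/2 × 0.25 = 12.6725
  [0.5→2]: (50.16+44.26)/2 × 1.5 = 70.815
  [2→4]: (44.26+37.46)/2 × 2 = 81.72
  [4→5]: (37.46+34.46)/2 × 1 = 35.96
  [5→6]: (34.46+31.70)/2 × 1 = 33.08
  Sum = 247.1875 mg/L·hr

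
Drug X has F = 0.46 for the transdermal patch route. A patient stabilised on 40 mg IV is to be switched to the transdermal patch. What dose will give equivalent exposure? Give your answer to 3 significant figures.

For equal systemic exposure: F × D_ev = D_iv
D_ev = D_iv / F = 40 / 0.46 = 86.9565 mg

D_transdermal = 87.0 mg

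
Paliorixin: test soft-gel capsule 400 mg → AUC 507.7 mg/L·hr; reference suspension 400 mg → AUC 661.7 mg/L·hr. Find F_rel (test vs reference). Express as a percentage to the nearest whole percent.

F_rel = (AUC_test/D_test) / (AUC_ref/D_ref)
      = (507.7/400) / (661.7/400)
      = 1.26925 / 1.65425 = 0.7673 = 76.73%

F_rel = 77%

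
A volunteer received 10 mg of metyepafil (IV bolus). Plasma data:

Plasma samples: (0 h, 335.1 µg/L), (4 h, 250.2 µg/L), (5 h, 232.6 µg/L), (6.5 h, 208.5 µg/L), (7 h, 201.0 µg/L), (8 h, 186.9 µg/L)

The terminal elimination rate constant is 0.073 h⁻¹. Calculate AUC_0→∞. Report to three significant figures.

Trapezoidal AUC_0→8:
  [0→4]: (335.1+250.2)/2 × 4 = 1170.6
  [4→5]: (250.2+232.6)/2 × 1 = 241.4
  [5→6.5]: (232.6+208.5)/2 × 1.5 = 330.825
  [6.5→7]: (208.5+201.0)/2 × 0.5 = 102.375
  [7→8]: (201.0+186.9)/2 × 1 = 193.95
  Sum = 2039.15 µg/L·h
Extrapolated tail: C_last / k_e = 186.9 / 0.073 = 2560.274
AUC_0→∞ = 2039.15 + 2560.274 = 4599.424 µg/L·h

AUC = 4600 µg/L·h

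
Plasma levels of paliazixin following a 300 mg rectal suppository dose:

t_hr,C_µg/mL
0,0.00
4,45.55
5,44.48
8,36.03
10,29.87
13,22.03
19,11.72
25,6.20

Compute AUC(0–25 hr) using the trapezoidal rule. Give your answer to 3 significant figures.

Trapezoidal AUC_0→25:
  [0→4]: (0.00+45.55)/2 × 4 = 91.1
  [4→5]: (45.55+44.48)/2 × 1 = 45.015
  [5→8]: (44.48+36.03)/2 × 3 = 120.765
  [8→10]: (36.03+29.87)/2 × 2 = 65.9
  [10→13]: (29.87+22.03)/2 × 3 = 77.85
  [13→19]: (22.03+11.72)/2 × 6 = 101.25
  [19→25]: (11.72+6.20)/2 × 6 = 53.76
  Sum = 555.64 µg/mL·hr

AUC = 556 µg/mL·hr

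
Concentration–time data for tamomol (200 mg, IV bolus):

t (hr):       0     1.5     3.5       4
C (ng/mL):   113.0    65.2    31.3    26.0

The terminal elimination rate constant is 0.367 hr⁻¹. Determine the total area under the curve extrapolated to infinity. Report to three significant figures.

Trapezoidal AUC_0→4:
  [0→1.5]: (113.0+65.2)/2 × 1.5 = 133.65
  [1.5→3.5]: (65.2+31.3)/2 × 2 = 96.5
  [3.5→4]: (31.3+26.0)/2 × 0.5 = 14.325
  Sum = 244.475 ng/mL·hr
Extrapolated tail: C_last / k_e = 26.0 / 0.367 = 70.845
AUC_0→∞ = 244.475 + 70.845 = 315.32 ng/mL·hr

AUC = 315 ng/mL·hr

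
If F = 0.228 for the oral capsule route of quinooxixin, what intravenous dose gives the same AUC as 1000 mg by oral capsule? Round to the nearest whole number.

D_iv = 228 mg

Systemic exposure from an extravascular dose = F × D_ev, so the equivalent IV dose is F × D_ev.
D_iv = F × D_ev = 0.228 × 1000 = 228 mg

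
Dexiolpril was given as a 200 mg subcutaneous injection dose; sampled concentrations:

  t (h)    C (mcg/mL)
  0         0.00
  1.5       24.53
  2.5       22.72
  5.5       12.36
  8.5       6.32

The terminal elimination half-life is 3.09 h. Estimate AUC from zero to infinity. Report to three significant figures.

Trapezoidal AUC_0→8.5:
  [0→1.5]: (0.00+24.53)/2 × 1.5 = 18.3975
  [1.5→2.5]: (24.53+22.72)/2 × 1 = 23.625
  [2.5→5.5]: (22.72+12.36)/2 × 3 = 52.62
  [5.5→8.5]: (12.36+6.32)/2 × 3 = 28.02
  Sum = 122.6625 mcg/mL·h
k_e = ln2 / t½ = 0.693147 / 3.09 = 0.2243 h^-1
Extrapolated tail: C_last / k_e = 6.32 / 0.2243 = 28.177
AUC_0→∞ = 122.6625 + 28.177 = 150.8395 mcg/mL·h

AUC = 151 mcg/mL·h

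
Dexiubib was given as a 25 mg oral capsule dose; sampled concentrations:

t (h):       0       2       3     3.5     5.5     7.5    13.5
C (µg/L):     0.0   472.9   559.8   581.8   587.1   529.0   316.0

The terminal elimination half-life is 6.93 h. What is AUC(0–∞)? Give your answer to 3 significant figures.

Trapezoidal AUC_0→13.5:
  [0→2]: (0.0+472.9)/2 × 2 = 472.9
  [2→3]: (472.9+559.8)/2 × 1 = 516.35
  [3→3.5]: (559.8+581.8)/2 × 0.5 = 285.4
  [3.5→5.5]: (581.8+587.1)/2 × 2 = 1168.9
  [5.5→7.5]: (587.1+529.0)/2 × 2 = 1116.1
  [7.5→13.5]: (529.0+316.0)/2 × 6 = 2535.0
  Sum = 6094.65 µg/L·h
k_e = ln2 / t½ = 0.693147 / 6.93 = 0.1000 h^-1
Extrapolated tail: C_last / k_e = 316.0 / 0.1 = 3160.000
AUC_0→∞ = 6094.65 + 3160.000 = 9254.65 µg/L·h

AUC = 9250 µg/L·h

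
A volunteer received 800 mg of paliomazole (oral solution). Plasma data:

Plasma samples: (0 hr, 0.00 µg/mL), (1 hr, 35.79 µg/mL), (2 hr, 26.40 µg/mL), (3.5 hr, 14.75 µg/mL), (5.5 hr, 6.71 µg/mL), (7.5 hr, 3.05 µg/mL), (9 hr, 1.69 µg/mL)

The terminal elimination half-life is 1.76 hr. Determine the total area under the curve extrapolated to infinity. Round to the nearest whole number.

Trapezoidal AUC_0→9:
  [0→1]: (0.00+35.79)/2 × 1 = 17.895
  [1→2]: (35.79+26.40)/2 × 1 = 31.095
  [2→3.5]: (26.40+14.75)/2 × 1.5 = 30.8625
  [3.5→5.5]: (14.75+6.71)/2 × 2 = 21.46
  [5.5→7.5]: (6.71+3.05)/2 × 2 = 9.76
  [7.5→9]: (3.05+1.69)/2 × 1.5 = 3.555
  Sum = 114.6275 µg/mL·hr
k_e = ln2 / t½ = 0.693147 / 1.76 = 0.3938 hr^-1
Extrapolated tail: C_last / k_e = 1.69 / 0.3938 = 4.292
AUC_0→∞ = 114.6275 + 4.292 = 118.9195 µg/mL·hr

AUC = 119 µg/mL·hr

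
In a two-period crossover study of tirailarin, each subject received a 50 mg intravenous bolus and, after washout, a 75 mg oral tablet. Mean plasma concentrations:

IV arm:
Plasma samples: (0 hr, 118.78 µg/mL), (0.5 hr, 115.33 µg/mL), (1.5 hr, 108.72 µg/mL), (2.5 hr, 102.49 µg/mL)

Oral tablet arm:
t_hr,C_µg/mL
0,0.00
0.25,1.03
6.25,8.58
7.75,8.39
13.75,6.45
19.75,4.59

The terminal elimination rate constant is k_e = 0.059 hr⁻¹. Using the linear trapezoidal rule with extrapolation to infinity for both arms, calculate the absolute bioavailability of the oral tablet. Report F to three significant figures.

Trapezoidal AUC_0→2.5 (IV):
  [0→0.5]: (118.78+115.33)/2 × 0.5 = 58.5275
  [0.5→1.5]: (115.33+108.72)/2 × 1 = 112.025
  [1.5→2.5]: (108.72+102.49)/2 × 1 = 105.605
  Sum = 276.1575 µg/mL·hr
IV tail: 102.49/0.059 = 1737.119; AUC_iv,0→∞ = 276.1575 + 1737.119 = 2013.2765 µg/mL·hr
Trapezoidal AUC_0→19.75 (oral tablet):
  [0→0.25]: (0.00+1.03)/2 × 0.25 = 0.12875
  [0.25→6.25]: (1.03+8.58)/2 × 6 = 28.83
  [6.25→7.75]: (8.58+8.39)/2 × 1.5 = 12.7275
  [7.75→13.75]: (8.39+6.45)/2 × 6 = 44.52
  [13.75→19.75]: (6.45+4.59)/2 × 6 = 33.12
  Sum = 119.32625 µg/mL·hr
oral tablet tail: 4.59/0.059 = 77.797; AUC_ev,0→∞ = 119.32625 + 77.797 = 197.12325 µg/mL·hr
F = (AUC_ev/D_ev)/(AUC_iv/D_iv) = (197.12325/75)/(2013.2765/50) = 2.62831/40.26553 = 0.0653

F = 0.0653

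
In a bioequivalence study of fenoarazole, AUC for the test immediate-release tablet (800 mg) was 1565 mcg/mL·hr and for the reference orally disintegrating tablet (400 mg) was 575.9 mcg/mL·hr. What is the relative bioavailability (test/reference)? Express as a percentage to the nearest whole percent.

F_rel = (AUC_test/D_test) / (AUC_ref/D_ref)
      = (1565/800) / (575.9/400)
      = 1.95625 / 1.43975 = 1.3587 = 135.87%

F_rel = 136%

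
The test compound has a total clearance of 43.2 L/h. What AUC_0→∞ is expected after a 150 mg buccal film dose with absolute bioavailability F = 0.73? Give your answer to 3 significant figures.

AUC = 2.53 mg/L·h

AUC_0→∞ = F × Dose / CL
        = 0.73 × 150 / 43.2 = 2.53472 mg/L·h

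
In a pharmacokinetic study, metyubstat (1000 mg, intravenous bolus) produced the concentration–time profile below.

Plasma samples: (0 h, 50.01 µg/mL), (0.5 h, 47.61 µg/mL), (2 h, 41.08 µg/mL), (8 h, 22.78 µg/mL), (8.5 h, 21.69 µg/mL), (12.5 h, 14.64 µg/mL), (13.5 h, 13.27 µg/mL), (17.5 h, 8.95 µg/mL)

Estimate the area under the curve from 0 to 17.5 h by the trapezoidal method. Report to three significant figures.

Trapezoidal AUC_0→17.5:
  [0→0.5]: (50.01+47.61)/2 × 0.5 = 24.405
  [0.5→2]: (47.61+41.08)/2 × 1.5 = 66.5175
  [2→8]: (41.08+22.78)/2 × 6 = 191.58
  [8→8.5]: (22.78+21.69)/2 × 0.5 = 11.1175
  [8.5→12.5]: (21.69+14.64)/2 × 4 = 72.66
  [12.5→13.5]: (14.64+13.27)/2 × 1 = 13.955
  [13.5→17.5]: (13.27+8.95)/2 × 4 = 44.44
  Sum = 424.675 µg/mL·h

AUC = 425 µg/mL·h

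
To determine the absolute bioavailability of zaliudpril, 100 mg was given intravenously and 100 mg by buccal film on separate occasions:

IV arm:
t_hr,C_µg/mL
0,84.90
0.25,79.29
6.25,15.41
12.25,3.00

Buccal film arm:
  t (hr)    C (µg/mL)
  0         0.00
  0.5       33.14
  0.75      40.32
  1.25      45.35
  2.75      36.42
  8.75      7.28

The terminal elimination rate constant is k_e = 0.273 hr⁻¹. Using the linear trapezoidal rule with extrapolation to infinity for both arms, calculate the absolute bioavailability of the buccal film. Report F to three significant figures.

F = 0.696

Trapezoidal AUC_0→12.25 (IV):
  [0→0.25]: (84.90+79.29)/2 × 0.25 = 20.52375
  [0.25→6.25]: (79.29+15.41)/2 × 6 = 284.1
  [6.25→12.25]: (15.41+3.00)/2 × 6 = 55.23
  Sum = 359.85375 µg/mL·hr
IV tail: 3.00/0.273 = 10.989; AUC_iv,0→∞ = 359.85375 + 10.989 = 370.84275 µg/mL·hr
Trapezoidal AUC_0→8.75 (buccal film):
  [0→0.5]: (0.00+33.14)/2 × 0.5 = 8.285
  [0.5→0.75]: (33.14+40.32)/2 × 0.25 = 9.1825
  [0.75→1.25]: (40.32+45.35)/2 × 0.5 = 21.4175
  [1.25→2.75]: (45.35+36.42)/2 × 1.5 = 61.3275
  [2.75→8.75]: (36.42+7.28)/2 × 6 = 131.1
  Sum = 231.3125 µg/mL·hr
buccal film tail: 7.28/0.273 = 26.667; AUC_ev,0→∞ = 231.3125 + 26.667 = 257.9795 µg/mL·hr
F = (AUC_ev/D_ev)/(AUC_iv/D_iv) = (257.9795/100)/(370.84275/100) = 2.579795/3.7084275 = 0.6957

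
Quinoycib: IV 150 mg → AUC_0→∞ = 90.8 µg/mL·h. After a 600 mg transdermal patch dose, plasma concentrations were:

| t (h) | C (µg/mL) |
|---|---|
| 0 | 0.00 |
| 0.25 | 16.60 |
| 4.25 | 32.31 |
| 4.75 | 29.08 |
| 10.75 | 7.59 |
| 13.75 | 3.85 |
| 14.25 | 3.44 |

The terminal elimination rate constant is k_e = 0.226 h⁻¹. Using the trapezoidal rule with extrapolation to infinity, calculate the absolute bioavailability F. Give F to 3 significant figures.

F = 0.714

Trapezoidal AUC_0→14.25 (transdermal patch):
  [0→0.25]: (0.00+16.60)/2 × 0.25 = 2.075
  [0.25→4.25]: (16.60+32.31)/2 × 4 = 97.82
  [4.25→4.75]: (32.31+29.08)/2 × 0.5 = 15.3475
  [4.75→10.75]: (29.08+7.59)/2 × 6 = 110.01
  [10.75→13.75]: (7.59+3.85)/2 × 3 = 17.16
  [13.75→14.25]: (3.85+3.44)/2 × 0.5 = 1.8225
  Sum = 244.235 µg/mL·h
Tail: C_last/k_e = 3.44/0.226 = 15.221
AUC_0→∞ (transdermal patch) = 244.235 + 15.221 = 259.456 µg/mL·h
F = (AUC_ev/D_ev)/(AUC_iv/D_iv) = (259.456/600)/(90.8/150) = 0.432427/0.605333 = 0.7144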